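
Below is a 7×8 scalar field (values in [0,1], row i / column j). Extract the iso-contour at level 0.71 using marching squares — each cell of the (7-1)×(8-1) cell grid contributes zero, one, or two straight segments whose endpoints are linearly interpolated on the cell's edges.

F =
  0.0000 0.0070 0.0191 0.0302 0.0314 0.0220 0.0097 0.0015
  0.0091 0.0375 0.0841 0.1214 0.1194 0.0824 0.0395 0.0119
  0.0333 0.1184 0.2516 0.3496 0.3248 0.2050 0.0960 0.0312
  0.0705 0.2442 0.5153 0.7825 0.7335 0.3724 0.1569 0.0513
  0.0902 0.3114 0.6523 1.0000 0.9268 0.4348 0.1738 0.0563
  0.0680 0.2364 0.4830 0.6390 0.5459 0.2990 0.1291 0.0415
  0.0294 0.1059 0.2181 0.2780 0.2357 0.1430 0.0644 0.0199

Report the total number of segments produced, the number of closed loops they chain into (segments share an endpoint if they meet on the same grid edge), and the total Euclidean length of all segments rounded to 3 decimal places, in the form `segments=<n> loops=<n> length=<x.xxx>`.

cell (2,2): code 0100 → (2.833,3.000)–(3.000,2.729)
cell (2,3): code 1100 → (2.943,4.000)–(2.833,3.000)
cell (2,4): code 1000 → (3.000,4.065)–(2.943,4.000)
cell (3,2): code 0110 → (3.000,2.729)–(4.000,2.166)
cell (3,4): code 1001 → (4.000,4.441)–(3.000,4.065)
cell (4,2): code 0010 → (4.000,2.166)–(4.803,3.000)
cell (4,3): code 0011 → (4.803,3.000)–(4.569,4.000)
cell (4,4): code 0001 → (4.569,4.000)–(4.000,4.441)
total: 8 segments, chained into 1 closed loop(s), length Σ = 6.532251

segments=8 loops=1 length=6.532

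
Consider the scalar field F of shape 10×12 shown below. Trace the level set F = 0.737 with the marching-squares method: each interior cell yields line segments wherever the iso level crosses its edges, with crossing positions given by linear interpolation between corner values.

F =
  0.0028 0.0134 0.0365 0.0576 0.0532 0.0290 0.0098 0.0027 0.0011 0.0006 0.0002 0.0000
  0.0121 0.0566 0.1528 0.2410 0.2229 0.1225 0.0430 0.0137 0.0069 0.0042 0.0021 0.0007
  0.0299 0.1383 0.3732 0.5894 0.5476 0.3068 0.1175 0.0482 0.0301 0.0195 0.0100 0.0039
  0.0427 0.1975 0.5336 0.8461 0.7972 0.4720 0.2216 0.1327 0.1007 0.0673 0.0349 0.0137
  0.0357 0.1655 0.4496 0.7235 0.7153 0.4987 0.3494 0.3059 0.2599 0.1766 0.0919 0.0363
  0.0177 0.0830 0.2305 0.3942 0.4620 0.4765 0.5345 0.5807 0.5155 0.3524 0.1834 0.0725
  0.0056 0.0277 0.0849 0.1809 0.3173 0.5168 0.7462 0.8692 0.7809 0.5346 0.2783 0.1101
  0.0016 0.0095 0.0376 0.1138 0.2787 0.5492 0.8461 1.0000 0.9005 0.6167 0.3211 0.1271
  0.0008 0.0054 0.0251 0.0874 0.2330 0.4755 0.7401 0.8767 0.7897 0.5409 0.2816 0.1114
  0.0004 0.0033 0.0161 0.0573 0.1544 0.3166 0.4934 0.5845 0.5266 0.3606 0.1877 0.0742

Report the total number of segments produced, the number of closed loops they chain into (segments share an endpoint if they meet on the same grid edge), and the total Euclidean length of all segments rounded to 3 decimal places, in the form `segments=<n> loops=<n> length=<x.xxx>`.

segments=18 loops=2 length=13.727

cell (2,2): code 0100 → (2.575,3.000)–(3.000,2.651)
cell (2,3): code 1100 → (2.759,4.000)–(2.575,3.000)
cell (2,4): code 1000 → (3.000,4.185)–(2.759,4.000)
cell (3,2): code 0010 → (3.000,2.651)–(3.890,3.000)
cell (3,3): code 0011 → (3.890,3.000)–(3.735,4.000)
cell (3,4): code 0001 → (3.735,4.000)–(3.000,4.185)
cell (5,5): code 0100 → (5.957,6.000)–(6.000,5.960)
cell (5,6): code 1100 → (5.542,7.000)–(5.957,6.000)
cell (5,7): code 1100 → (5.835,8.000)–(5.542,7.000)
cell (5,8): code 1000 → (6.000,8.178)–(5.835,8.000)
cell (6,5): code 0110 → (6.000,5.960)–(7.000,5.633)
cell (6,8): code 1001 → (7.000,8.576)–(6.000,8.178)
cell (7,5): code 0110 → (7.000,5.633)–(8.000,5.988)
cell (7,8): code 1001 → (8.000,8.212)–(7.000,8.576)
cell (8,5): code 0010 → (8.000,5.988)–(8.013,6.000)
cell (8,6): code 0011 → (8.013,6.000)–(8.478,7.000)
cell (8,7): code 0011 → (8.478,7.000)–(8.200,8.000)
cell (8,8): code 0001 → (8.200,8.000)–(8.000,8.212)
total: 18 segments, chained into 2 closed loop(s), length Σ = 13.727309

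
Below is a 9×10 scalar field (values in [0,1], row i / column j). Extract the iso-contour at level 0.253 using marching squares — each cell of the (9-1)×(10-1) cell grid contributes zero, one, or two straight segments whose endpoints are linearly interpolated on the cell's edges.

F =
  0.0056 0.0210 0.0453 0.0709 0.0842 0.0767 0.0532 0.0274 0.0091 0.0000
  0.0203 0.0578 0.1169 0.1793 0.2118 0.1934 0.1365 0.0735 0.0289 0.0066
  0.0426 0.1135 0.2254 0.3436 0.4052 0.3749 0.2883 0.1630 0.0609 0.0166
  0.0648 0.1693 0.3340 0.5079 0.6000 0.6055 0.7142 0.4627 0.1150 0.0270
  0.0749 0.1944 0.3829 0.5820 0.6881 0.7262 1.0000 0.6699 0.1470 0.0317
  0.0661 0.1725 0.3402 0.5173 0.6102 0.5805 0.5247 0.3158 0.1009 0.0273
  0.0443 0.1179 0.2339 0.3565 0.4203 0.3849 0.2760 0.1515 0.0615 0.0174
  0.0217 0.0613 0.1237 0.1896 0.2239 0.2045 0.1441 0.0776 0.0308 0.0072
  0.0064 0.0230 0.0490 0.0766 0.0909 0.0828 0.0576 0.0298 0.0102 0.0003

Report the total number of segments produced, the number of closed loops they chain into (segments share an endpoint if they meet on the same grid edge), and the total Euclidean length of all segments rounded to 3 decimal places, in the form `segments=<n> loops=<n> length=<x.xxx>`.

cell (1,2): code 0100 → (1.449,3.000)–(2.000,2.234)
cell (1,3): code 1100 → (1.213,4.000)–(1.449,3.000)
cell (1,4): code 1100 → (1.328,5.000)–(1.213,4.000)
cell (1,5): code 1100 → (1.767,6.000)–(1.328,5.000)
cell (1,6): code 1000 → (2.000,6.282)–(1.767,6.000)
cell (2,1): code 0100 → (2.254,2.000)–(3.000,1.508)
cell (2,2): code 1110 → (2.000,2.234)–(2.254,2.000)
cell (2,6): code 1101 → (2.300,7.000)–(2.000,6.282)
cell (2,7): code 1000 → (3.000,7.603)–(2.300,7.000)
cell (3,1): code 0110 → (3.000,1.508)–(4.000,1.311)
cell (3,7): code 1001 → (4.000,7.797)–(3.000,7.603)
cell (4,1): code 0110 → (4.000,1.311)–(5.000,1.480)
cell (4,7): code 1001 → (5.000,7.292)–(4.000,7.797)
cell (5,1): code 0010 → (5.000,1.480)–(5.820,2.000)
cell (5,2): code 0111 → (5.820,2.000)–(6.000,2.156)
cell (5,6): code 1011 → (6.000,6.185)–(5.382,7.000)
cell (5,7): code 0001 → (5.382,7.000)–(5.000,7.292)
cell (6,2): code 0010 → (6.000,2.156)–(6.620,3.000)
cell (6,3): code 0011 → (6.620,3.000)–(6.852,4.000)
cell (6,4): code 0011 → (6.852,4.000)–(6.731,5.000)
cell (6,5): code 0011 → (6.731,5.000)–(6.174,6.000)
cell (6,6): code 0001 → (6.174,6.000)–(6.000,6.185)
total: 22 segments, chained into 1 closed loop(s), length Σ = 18.741877

segments=22 loops=1 length=18.742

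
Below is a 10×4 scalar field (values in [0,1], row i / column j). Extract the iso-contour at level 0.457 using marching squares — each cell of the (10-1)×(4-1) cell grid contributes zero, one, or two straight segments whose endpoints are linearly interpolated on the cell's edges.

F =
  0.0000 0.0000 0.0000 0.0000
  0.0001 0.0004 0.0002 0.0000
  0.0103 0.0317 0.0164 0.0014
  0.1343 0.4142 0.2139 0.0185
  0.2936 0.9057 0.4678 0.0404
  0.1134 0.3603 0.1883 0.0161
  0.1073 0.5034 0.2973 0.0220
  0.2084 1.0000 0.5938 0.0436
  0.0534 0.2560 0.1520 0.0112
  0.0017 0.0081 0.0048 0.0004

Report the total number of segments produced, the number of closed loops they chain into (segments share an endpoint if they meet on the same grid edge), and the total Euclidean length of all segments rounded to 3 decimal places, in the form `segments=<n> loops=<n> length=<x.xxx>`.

segments=14 loops=2 length=10.806

cell (3,0): code 0100 → (3.087,1.000)–(4.000,0.267)
cell (3,1): code 1100 → (3.957,2.000)–(3.087,1.000)
cell (3,2): code 1000 → (4.000,2.025)–(3.957,2.000)
cell (4,0): code 0010 → (4.000,0.267)–(4.823,1.000)
cell (4,1): code 0011 → (4.823,1.000)–(4.039,2.000)
cell (4,2): code 0001 → (4.039,2.000)–(4.000,2.025)
cell (5,0): code 0100 → (5.676,1.000)–(6.000,0.883)
cell (5,1): code 1000 → (6.000,1.225)–(5.676,1.000)
cell (6,0): code 0110 → (6.000,0.883)–(7.000,0.314)
cell (6,1): code 1101 → (6.539,2.000)–(6.000,1.225)
cell (6,2): code 1000 → (7.000,2.249)–(6.539,2.000)
cell (7,0): code 0010 → (7.000,0.314)–(7.730,1.000)
cell (7,1): code 0011 → (7.730,1.000)–(7.310,2.000)
cell (7,2): code 0001 → (7.310,2.000)–(7.000,2.249)
total: 14 segments, chained into 2 closed loop(s), length Σ = 10.805969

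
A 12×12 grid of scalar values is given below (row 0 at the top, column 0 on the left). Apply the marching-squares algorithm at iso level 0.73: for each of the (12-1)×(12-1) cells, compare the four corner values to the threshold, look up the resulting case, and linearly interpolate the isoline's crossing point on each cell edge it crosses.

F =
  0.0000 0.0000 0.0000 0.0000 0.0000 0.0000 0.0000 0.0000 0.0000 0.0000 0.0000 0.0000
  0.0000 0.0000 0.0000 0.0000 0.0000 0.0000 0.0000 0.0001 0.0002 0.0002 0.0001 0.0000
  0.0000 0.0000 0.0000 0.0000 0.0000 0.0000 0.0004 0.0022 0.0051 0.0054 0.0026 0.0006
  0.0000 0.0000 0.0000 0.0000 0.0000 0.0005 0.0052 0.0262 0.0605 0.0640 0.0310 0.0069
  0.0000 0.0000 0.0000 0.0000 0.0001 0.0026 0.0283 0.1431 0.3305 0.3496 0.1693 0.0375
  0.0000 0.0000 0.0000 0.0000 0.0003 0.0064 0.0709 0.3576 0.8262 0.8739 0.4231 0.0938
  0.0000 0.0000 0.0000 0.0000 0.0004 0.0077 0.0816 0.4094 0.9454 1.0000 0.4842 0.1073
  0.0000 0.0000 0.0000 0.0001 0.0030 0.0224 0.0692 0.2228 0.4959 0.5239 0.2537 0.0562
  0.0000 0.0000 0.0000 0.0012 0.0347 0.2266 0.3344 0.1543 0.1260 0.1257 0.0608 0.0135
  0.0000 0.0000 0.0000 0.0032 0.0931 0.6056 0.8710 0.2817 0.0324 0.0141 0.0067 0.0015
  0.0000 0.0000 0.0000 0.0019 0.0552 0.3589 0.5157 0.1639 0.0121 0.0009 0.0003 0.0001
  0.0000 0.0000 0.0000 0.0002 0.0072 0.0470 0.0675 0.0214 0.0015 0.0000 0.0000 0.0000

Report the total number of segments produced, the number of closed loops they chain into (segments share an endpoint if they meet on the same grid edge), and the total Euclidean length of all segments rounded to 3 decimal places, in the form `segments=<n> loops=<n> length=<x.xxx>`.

cell (4,7): code 0100 → (4.806,8.000)–(5.000,7.795)
cell (4,8): code 1100 → (4.726,9.000)–(4.806,8.000)
cell (4,9): code 1000 → (5.000,9.319)–(4.726,9.000)
cell (5,7): code 0110 → (5.000,7.795)–(6.000,7.598)
cell (5,9): code 1001 → (6.000,9.523)–(5.000,9.319)
cell (6,7): code 0010 → (6.000,7.598)–(6.479,8.000)
cell (6,8): code 0011 → (6.479,8.000)–(6.567,9.000)
cell (6,9): code 0001 → (6.567,9.000)–(6.000,9.523)
cell (8,5): code 0100 → (8.737,6.000)–(9.000,5.469)
cell (8,6): code 1000 → (9.000,6.239)–(8.737,6.000)
cell (9,5): code 0010 → (9.000,5.469)–(9.397,6.000)
cell (9,6): code 0001 → (9.397,6.000)–(9.000,6.239)
total: 12 segments, chained into 2 closed loop(s), length Σ = 8.222123

segments=12 loops=2 length=8.222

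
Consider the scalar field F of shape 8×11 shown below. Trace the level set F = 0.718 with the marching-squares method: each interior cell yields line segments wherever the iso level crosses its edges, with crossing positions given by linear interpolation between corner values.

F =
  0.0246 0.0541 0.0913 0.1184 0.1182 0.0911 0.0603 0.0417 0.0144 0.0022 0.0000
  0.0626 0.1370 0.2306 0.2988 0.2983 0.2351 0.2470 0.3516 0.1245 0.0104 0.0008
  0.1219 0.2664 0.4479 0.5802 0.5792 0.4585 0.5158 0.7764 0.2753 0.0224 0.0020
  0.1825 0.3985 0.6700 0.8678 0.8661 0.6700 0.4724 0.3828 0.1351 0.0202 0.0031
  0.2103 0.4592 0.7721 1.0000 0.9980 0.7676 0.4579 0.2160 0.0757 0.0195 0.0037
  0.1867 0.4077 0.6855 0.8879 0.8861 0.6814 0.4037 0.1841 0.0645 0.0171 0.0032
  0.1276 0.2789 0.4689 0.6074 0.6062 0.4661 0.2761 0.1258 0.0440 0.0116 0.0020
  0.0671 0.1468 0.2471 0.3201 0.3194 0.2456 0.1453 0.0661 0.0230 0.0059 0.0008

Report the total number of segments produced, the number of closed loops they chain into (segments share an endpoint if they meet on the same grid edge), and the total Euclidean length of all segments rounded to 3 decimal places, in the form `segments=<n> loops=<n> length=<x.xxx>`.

cell (1,6): code 0100 → (1.863,7.000)–(2.000,6.776)
cell (1,7): code 1000 → (2.000,7.117)–(1.863,7.000)
cell (2,2): code 0100 → (2.479,3.000)–(3.000,2.243)
cell (2,3): code 1100 → (2.484,4.000)–(2.479,3.000)
cell (2,4): code 1000 → (3.000,4.755)–(2.484,4.000)
cell (2,6): code 0010 → (2.000,6.776)–(2.148,7.000)
cell (2,7): code 0001 → (2.148,7.000)–(2.000,7.117)
cell (3,1): code 0100 → (3.470,2.000)–(4.000,1.827)
cell (3,2): code 1110 → (3.000,2.243)–(3.470,2.000)
cell (3,4): code 1101 → (3.492,5.000)–(3.000,4.755)
cell (3,5): code 1000 → (4.000,5.160)–(3.492,5.000)
cell (4,1): code 0010 → (4.000,1.827)–(4.625,2.000)
cell (4,2): code 0111 → (4.625,2.000)–(5.000,2.161)
cell (4,4): code 1011 → (5.000,4.821)–(4.575,5.000)
cell (4,5): code 0001 → (4.575,5.000)–(4.000,5.160)
cell (5,2): code 0010 → (5.000,2.161)–(5.606,3.000)
cell (5,3): code 0011 → (5.606,3.000)–(5.601,4.000)
cell (5,4): code 0001 → (5.601,4.000)–(5.000,4.821)
total: 18 segments, chained into 2 closed loop(s), length Σ = 11.070052

segments=18 loops=2 length=11.070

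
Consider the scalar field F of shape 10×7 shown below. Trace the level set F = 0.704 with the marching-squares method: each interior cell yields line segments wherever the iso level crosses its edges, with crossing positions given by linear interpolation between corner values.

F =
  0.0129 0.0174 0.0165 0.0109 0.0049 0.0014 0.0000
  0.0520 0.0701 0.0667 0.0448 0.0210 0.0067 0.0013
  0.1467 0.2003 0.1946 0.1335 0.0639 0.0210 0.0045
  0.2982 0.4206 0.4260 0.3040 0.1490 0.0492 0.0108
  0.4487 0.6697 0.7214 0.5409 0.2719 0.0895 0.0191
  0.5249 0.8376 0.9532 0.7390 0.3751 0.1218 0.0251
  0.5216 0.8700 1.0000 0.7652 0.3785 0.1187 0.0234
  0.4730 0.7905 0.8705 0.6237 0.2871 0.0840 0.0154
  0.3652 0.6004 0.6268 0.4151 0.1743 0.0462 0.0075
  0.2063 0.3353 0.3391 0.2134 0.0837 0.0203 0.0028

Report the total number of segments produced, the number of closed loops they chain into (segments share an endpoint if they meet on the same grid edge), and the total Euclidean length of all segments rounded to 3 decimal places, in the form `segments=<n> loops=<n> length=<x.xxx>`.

cell (3,1): code 0100 → (3.941,2.000)–(4.000,1.663)
cell (3,2): code 1000 → (4.000,2.096)–(3.941,2.000)
cell (4,0): code 0100 → (4.204,1.000)–(5.000,0.573)
cell (4,1): code 1110 → (4.000,1.663)–(4.204,1.000)
cell (4,2): code 1101 → (4.823,3.000)–(4.000,2.096)
cell (4,3): code 1000 → (5.000,3.096)–(4.823,3.000)
cell (5,0): code 0110 → (5.000,0.573)–(6.000,0.524)
cell (5,3): code 1001 → (6.000,3.158)–(5.000,3.096)
cell (6,0): code 0110 → (6.000,0.524)–(7.000,0.728)
cell (6,2): code 1011 → (7.000,2.675)–(6.433,3.000)
cell (6,3): code 0001 → (6.433,3.000)–(6.000,3.158)
cell (7,0): code 0010 → (7.000,0.728)–(7.455,1.000)
cell (7,1): code 0011 → (7.455,1.000)–(7.683,2.000)
cell (7,2): code 0001 → (7.683,2.000)–(7.000,2.675)
total: 14 segments, chained into 1 closed loop(s), length Σ = 10.130244

segments=14 loops=1 length=10.130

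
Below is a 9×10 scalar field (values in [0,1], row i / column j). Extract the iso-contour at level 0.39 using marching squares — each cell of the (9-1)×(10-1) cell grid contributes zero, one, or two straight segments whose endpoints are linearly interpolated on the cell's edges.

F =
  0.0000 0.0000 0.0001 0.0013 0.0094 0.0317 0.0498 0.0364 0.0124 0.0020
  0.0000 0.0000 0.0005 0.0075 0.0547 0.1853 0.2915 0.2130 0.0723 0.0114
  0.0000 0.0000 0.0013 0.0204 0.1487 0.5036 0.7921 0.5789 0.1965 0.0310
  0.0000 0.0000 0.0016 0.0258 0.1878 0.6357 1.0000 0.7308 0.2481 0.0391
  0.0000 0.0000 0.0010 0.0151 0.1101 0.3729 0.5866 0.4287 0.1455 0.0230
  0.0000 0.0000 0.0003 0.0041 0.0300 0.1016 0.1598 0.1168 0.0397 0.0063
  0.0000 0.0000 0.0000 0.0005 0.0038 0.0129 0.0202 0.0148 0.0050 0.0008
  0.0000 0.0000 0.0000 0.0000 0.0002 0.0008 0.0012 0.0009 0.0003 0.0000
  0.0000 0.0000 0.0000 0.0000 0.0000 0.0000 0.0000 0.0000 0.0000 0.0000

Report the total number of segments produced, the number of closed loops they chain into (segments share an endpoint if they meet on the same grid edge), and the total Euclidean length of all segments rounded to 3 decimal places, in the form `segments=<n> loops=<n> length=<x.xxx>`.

cell (1,4): code 0100 → (1.643,5.000)–(2.000,4.680)
cell (1,5): code 1100 → (1.197,6.000)–(1.643,5.000)
cell (1,6): code 1100 → (1.484,7.000)–(1.197,6.000)
cell (1,7): code 1000 → (2.000,7.494)–(1.484,7.000)
cell (2,4): code 0110 → (2.000,4.680)–(3.000,4.451)
cell (2,7): code 1001 → (3.000,7.706)–(2.000,7.494)
cell (3,4): code 0010 → (3.000,4.451)–(3.935,5.000)
cell (3,5): code 0111 → (3.935,5.000)–(4.000,5.080)
cell (3,7): code 1001 → (4.000,7.137)–(3.000,7.706)
cell (4,5): code 0010 → (4.000,5.080)–(4.461,6.000)
cell (4,6): code 0011 → (4.461,6.000)–(4.124,7.000)
cell (4,7): code 0001 → (4.124,7.000)–(4.000,7.137)
total: 12 segments, chained into 1 closed loop(s), length Σ = 9.983793

segments=12 loops=1 length=9.984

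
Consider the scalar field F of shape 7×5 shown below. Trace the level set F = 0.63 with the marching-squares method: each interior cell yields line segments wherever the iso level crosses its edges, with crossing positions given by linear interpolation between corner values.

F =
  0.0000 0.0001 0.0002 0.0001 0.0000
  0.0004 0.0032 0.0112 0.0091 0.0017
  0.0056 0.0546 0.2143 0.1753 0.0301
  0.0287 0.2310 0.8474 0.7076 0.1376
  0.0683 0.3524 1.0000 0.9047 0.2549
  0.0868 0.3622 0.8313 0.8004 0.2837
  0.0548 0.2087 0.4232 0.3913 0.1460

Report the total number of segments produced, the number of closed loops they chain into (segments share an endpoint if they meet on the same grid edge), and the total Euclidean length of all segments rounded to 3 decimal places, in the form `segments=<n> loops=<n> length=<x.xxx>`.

cell (2,1): code 0100 → (2.657,2.000)–(3.000,1.647)
cell (2,2): code 1100 → (2.854,3.000)–(2.657,2.000)
cell (2,3): code 1000 → (3.000,3.136)–(2.854,3.000)
cell (3,1): code 0110 → (3.000,1.647)–(4.000,1.429)
cell (3,3): code 1001 → (4.000,3.423)–(3.000,3.136)
cell (4,1): code 0110 → (4.000,1.429)–(5.000,1.571)
cell (4,3): code 1001 → (5.000,3.330)–(4.000,3.423)
cell (5,1): code 0010 → (5.000,1.571)–(5.493,2.000)
cell (5,2): code 0011 → (5.493,2.000)–(5.417,3.000)
cell (5,3): code 0001 → (5.417,3.000)–(5.000,3.330)
total: 10 segments, chained into 1 closed loop(s), length Σ = 7.977321

segments=10 loops=1 length=7.977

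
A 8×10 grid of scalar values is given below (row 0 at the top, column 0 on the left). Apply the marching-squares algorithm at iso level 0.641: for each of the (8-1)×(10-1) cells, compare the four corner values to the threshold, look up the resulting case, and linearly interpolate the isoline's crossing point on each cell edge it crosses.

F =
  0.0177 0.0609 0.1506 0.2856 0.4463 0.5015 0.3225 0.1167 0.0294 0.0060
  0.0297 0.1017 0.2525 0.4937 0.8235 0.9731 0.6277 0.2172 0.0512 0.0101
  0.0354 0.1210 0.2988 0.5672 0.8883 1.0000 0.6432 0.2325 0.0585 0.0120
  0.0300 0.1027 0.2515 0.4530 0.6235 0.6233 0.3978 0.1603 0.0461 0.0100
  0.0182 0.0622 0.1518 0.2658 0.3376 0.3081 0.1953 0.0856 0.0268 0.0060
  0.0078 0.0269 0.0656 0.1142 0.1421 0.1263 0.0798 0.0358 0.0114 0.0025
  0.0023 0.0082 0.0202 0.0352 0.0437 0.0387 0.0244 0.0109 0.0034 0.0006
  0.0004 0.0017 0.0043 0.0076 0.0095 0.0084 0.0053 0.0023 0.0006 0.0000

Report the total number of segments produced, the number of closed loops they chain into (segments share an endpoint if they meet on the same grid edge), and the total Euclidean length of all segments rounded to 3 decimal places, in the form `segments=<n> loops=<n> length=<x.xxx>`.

cell (0,3): code 0100 → (0.516,4.000)–(1.000,3.447)
cell (0,4): code 1100 → (0.296,5.000)–(0.516,4.000)
cell (0,5): code 1000 → (1.000,5.961)–(0.296,5.000)
cell (1,3): code 0110 → (1.000,3.447)–(2.000,3.230)
cell (1,5): code 1101 → (1.858,6.000)–(1.000,5.961)
cell (1,6): code 1000 → (2.000,6.005)–(1.858,6.000)
cell (2,3): code 0010 → (2.000,3.230)–(2.934,4.000)
cell (2,4): code 0011 → (2.934,4.000)–(2.953,5.000)
cell (2,5): code 0011 → (2.953,5.000)–(2.009,6.000)
cell (2,6): code 0001 → (2.009,6.000)–(2.000,6.005)
total: 10 segments, chained into 1 closed loop(s), length Σ = 8.571393

segments=10 loops=1 length=8.571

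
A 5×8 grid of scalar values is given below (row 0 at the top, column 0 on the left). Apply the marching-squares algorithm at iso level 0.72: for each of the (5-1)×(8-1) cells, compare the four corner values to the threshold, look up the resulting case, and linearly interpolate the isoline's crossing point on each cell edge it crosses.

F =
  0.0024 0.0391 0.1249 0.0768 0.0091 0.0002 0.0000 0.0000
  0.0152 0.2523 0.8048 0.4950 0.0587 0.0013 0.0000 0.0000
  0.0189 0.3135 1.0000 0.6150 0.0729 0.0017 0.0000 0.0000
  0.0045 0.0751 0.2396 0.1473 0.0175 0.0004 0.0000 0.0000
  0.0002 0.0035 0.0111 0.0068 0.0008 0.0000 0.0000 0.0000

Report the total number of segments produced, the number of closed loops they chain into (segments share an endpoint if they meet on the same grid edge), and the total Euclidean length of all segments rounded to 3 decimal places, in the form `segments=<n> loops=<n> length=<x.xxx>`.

segments=6 loops=1 length=3.993

cell (0,1): code 0100 → (0.875,2.000)–(1.000,1.847)
cell (0,2): code 1000 → (1.000,2.274)–(0.875,2.000)
cell (1,1): code 0110 → (1.000,1.847)–(2.000,1.592)
cell (1,2): code 1001 → (2.000,2.727)–(1.000,2.274)
cell (2,1): code 0010 → (2.000,1.592)–(2.368,2.000)
cell (2,2): code 0001 → (2.368,2.000)–(2.000,2.727)
total: 6 segments, chained into 1 closed loop(s), length Σ = 3.993142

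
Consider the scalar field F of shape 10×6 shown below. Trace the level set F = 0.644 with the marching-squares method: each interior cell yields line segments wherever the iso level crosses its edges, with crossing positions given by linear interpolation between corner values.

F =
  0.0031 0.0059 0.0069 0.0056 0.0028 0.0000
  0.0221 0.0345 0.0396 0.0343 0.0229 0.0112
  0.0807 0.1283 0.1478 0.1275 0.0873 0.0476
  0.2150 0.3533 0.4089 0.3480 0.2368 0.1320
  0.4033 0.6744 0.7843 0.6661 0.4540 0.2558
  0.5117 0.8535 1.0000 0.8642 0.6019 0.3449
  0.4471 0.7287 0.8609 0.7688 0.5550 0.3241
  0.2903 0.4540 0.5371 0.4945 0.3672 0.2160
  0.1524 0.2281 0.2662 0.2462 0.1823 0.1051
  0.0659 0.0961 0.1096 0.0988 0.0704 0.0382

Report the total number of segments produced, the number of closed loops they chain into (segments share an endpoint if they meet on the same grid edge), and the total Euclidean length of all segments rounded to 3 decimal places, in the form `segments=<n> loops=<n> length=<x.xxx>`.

segments=12 loops=1 length=10.052

cell (3,0): code 0100 → (3.905,1.000)–(4.000,0.888)
cell (3,1): code 1100 → (3.626,2.000)–(3.905,1.000)
cell (3,2): code 1100 → (3.931,3.000)–(3.626,2.000)
cell (3,3): code 1000 → (4.000,3.104)–(3.931,3.000)
cell (4,0): code 0110 → (4.000,0.888)–(5.000,0.387)
cell (4,3): code 1001 → (5.000,3.839)–(4.000,3.104)
cell (5,0): code 0110 → (5.000,0.387)–(6.000,0.699)
cell (5,3): code 1001 → (6.000,3.584)–(5.000,3.839)
cell (6,0): code 0010 → (6.000,0.699)–(6.308,1.000)
cell (6,1): code 0011 → (6.308,1.000)–(6.670,2.000)
cell (6,2): code 0011 → (6.670,2.000)–(6.455,3.000)
cell (6,3): code 0001 → (6.455,3.000)–(6.000,3.584)
total: 12 segments, chained into 1 closed loop(s), length Σ = 10.051872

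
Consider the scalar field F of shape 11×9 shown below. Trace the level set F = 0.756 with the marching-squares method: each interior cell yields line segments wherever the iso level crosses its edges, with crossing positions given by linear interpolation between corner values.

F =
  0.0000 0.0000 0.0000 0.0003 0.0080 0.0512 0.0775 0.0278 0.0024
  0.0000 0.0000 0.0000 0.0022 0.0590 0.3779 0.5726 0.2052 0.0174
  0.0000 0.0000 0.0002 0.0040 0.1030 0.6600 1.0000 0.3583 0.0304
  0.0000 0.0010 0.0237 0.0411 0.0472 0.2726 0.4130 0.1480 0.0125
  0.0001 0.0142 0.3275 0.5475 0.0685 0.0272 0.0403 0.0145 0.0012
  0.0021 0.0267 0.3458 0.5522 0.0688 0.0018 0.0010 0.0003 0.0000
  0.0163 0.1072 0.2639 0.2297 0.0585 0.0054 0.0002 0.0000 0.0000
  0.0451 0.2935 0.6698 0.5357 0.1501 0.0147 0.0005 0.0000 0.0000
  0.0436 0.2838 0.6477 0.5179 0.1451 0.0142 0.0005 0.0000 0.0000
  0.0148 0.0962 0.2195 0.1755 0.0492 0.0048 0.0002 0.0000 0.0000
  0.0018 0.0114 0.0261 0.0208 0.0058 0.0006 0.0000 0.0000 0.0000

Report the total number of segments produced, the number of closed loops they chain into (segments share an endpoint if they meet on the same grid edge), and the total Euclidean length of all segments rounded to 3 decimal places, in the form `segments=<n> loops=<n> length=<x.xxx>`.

segments=4 loops=1 length=2.996

cell (1,5): code 0100 → (1.429,6.000)–(2.000,5.282)
cell (1,6): code 1000 → (2.000,6.380)–(1.429,6.000)
cell (2,5): code 0010 → (2.000,5.282)–(2.416,6.000)
cell (2,6): code 0001 → (2.416,6.000)–(2.000,6.380)
total: 4 segments, chained into 1 closed loop(s), length Σ = 2.995648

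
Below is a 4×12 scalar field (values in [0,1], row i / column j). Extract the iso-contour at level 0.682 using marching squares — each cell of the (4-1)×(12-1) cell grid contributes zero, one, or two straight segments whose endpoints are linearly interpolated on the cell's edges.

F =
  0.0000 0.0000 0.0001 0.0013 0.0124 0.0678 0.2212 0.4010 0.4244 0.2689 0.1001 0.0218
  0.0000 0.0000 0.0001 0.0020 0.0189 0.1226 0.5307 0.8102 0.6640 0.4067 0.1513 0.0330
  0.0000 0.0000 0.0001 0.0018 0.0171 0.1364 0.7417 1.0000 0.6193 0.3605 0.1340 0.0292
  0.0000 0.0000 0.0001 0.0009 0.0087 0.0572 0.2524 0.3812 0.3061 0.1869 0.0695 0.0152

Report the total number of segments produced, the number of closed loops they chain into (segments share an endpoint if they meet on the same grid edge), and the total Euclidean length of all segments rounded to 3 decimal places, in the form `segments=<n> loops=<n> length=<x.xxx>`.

segments=8 loops=1 length=5.897

cell (0,6): code 0100 → (0.687,7.000)–(1.000,6.541)
cell (0,7): code 1000 → (1.000,7.877)–(0.687,7.000)
cell (1,5): code 0100 → (1.717,6.000)–(2.000,5.901)
cell (1,6): code 1110 → (1.000,6.541)–(1.717,6.000)
cell (1,7): code 1001 → (2.000,7.835)–(1.000,7.877)
cell (2,5): code 0010 → (2.000,5.901)–(2.122,6.000)
cell (2,6): code 0011 → (2.122,6.000)–(2.514,7.000)
cell (2,7): code 0001 → (2.514,7.000)–(2.000,7.835)
total: 8 segments, chained into 1 closed loop(s), length Σ = 5.897238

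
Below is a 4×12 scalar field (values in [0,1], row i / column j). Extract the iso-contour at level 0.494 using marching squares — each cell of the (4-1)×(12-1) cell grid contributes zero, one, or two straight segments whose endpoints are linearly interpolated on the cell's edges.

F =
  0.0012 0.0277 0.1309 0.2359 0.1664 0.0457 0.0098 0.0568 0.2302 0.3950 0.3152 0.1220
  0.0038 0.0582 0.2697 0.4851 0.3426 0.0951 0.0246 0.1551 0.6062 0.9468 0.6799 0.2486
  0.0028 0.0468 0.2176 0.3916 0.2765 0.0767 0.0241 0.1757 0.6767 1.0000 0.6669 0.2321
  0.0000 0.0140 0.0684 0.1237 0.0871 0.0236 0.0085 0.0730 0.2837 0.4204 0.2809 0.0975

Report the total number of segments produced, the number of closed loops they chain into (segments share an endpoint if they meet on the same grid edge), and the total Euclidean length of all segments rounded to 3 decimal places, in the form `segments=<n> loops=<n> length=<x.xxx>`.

cell (0,7): code 0100 → (0.702,8.000)–(1.000,7.751)
cell (0,8): code 1100 → (0.179,9.000)–(0.702,8.000)
cell (0,9): code 1100 → (0.490,10.000)–(0.179,9.000)
cell (0,10): code 1000 → (1.000,10.431)–(0.490,10.000)
cell (1,7): code 0110 → (1.000,7.751)–(2.000,7.635)
cell (1,10): code 1001 → (2.000,10.398)–(1.000,10.431)
cell (2,7): code 0010 → (2.000,7.635)–(2.465,8.000)
cell (2,8): code 0011 → (2.465,8.000)–(2.873,9.000)
cell (2,9): code 0011 → (2.873,9.000)–(2.448,10.000)
cell (2,10): code 0001 → (2.448,10.000)–(2.000,10.398)
total: 10 segments, chained into 1 closed loop(s), length Σ = 8.595097

segments=10 loops=1 length=8.595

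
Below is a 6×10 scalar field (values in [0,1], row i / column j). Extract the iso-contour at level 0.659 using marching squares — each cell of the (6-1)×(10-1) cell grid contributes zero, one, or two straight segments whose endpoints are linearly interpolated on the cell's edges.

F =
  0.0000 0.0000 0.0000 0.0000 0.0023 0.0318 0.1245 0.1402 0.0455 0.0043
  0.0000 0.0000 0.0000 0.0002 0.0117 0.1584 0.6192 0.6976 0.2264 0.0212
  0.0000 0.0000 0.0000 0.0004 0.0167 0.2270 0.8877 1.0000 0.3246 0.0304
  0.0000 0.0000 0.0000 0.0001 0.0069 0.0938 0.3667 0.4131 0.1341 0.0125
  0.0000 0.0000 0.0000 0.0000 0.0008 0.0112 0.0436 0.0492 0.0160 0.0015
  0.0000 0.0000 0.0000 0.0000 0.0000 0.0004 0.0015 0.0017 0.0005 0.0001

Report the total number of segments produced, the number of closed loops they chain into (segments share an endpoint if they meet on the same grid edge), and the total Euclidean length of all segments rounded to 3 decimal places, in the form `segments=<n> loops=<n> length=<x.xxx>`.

cell (0,6): code 0100 → (0.931,7.000)–(1.000,6.508)
cell (0,7): code 1000 → (1.000,7.082)–(0.931,7.000)
cell (1,5): code 0100 → (1.148,6.000)–(2.000,5.654)
cell (1,6): code 1110 → (1.000,6.508)–(1.148,6.000)
cell (1,7): code 1001 → (2.000,7.505)–(1.000,7.082)
cell (2,5): code 0010 → (2.000,5.654)–(2.439,6.000)
cell (2,6): code 0011 → (2.439,6.000)–(2.581,7.000)
cell (2,7): code 0001 → (2.581,7.000)–(2.000,7.505)
total: 8 segments, chained into 1 closed loop(s), length Σ = 5.477301

segments=8 loops=1 length=5.477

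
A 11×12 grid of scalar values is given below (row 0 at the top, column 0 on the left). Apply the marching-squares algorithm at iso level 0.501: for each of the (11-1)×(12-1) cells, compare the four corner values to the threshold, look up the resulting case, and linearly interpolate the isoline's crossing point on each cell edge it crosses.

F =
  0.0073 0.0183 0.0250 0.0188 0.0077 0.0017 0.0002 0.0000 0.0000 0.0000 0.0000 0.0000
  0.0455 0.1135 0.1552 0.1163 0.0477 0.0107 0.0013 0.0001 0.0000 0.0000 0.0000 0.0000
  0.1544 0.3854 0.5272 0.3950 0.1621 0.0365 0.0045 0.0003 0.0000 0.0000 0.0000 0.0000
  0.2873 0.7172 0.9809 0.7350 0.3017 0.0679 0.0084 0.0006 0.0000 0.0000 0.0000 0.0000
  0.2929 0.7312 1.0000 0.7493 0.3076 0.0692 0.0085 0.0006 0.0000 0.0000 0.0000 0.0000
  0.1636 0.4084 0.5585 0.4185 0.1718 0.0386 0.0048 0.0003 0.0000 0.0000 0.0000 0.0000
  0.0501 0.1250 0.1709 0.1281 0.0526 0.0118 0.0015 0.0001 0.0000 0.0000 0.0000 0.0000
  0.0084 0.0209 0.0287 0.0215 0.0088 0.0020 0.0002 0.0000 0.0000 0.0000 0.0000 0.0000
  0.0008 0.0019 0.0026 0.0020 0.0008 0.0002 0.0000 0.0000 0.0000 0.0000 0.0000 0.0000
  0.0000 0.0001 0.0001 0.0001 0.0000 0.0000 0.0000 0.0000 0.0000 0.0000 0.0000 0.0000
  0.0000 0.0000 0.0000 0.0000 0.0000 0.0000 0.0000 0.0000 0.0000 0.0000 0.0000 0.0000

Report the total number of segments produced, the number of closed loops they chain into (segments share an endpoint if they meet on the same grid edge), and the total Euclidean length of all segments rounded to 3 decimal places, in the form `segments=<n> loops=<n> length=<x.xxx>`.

segments=14 loops=1 length=9.844

cell (1,1): code 0100 → (1.930,2.000)–(2.000,1.815)
cell (1,2): code 1000 → (2.000,2.198)–(1.930,2.000)
cell (2,0): code 0100 → (2.348,1.000)–(3.000,0.497)
cell (2,1): code 1110 → (2.000,1.815)–(2.348,1.000)
cell (2,2): code 1101 → (2.312,3.000)–(2.000,2.198)
cell (2,3): code 1000 → (3.000,3.540)–(2.312,3.000)
cell (3,0): code 0110 → (3.000,0.497)–(4.000,0.475)
cell (3,3): code 1001 → (4.000,3.562)–(3.000,3.540)
cell (4,0): code 0010 → (4.000,0.475)–(4.713,1.000)
cell (4,1): code 0111 → (4.713,1.000)–(5.000,1.617)
cell (4,2): code 1011 → (5.000,2.411)–(4.751,3.000)
cell (4,3): code 0001 → (4.751,3.000)–(4.000,3.562)
cell (5,1): code 0010 → (5.000,1.617)–(5.148,2.000)
cell (5,2): code 0001 → (5.148,2.000)–(5.000,2.411)
total: 14 segments, chained into 1 closed loop(s), length Σ = 9.844499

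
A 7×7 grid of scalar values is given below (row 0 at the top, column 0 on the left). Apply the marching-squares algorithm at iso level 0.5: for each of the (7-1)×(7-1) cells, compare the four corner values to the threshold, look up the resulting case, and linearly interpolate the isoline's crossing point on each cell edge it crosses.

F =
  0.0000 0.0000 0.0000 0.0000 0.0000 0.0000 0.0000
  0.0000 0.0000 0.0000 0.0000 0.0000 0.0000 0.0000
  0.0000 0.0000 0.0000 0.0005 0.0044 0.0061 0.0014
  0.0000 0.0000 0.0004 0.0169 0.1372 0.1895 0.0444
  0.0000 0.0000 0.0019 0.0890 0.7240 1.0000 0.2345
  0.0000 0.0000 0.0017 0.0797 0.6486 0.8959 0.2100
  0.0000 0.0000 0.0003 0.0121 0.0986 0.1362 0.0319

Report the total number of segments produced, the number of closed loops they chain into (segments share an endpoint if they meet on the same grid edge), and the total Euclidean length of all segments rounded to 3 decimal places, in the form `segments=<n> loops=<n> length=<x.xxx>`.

cell (3,3): code 0100 → (3.618,4.000)–(4.000,3.647)
cell (3,4): code 1100 → (3.383,5.000)–(3.618,4.000)
cell (3,5): code 1000 → (4.000,5.653)–(3.383,5.000)
cell (4,3): code 0110 → (4.000,3.647)–(5.000,3.739)
cell (4,5): code 1001 → (5.000,5.577)–(4.000,5.653)
cell (5,3): code 0010 → (5.000,3.739)–(5.270,4.000)
cell (5,4): code 0011 → (5.270,4.000)–(5.521,5.000)
cell (5,5): code 0001 → (5.521,5.000)–(5.000,5.577)
total: 8 segments, chained into 1 closed loop(s), length Σ = 6.637003

segments=8 loops=1 length=6.637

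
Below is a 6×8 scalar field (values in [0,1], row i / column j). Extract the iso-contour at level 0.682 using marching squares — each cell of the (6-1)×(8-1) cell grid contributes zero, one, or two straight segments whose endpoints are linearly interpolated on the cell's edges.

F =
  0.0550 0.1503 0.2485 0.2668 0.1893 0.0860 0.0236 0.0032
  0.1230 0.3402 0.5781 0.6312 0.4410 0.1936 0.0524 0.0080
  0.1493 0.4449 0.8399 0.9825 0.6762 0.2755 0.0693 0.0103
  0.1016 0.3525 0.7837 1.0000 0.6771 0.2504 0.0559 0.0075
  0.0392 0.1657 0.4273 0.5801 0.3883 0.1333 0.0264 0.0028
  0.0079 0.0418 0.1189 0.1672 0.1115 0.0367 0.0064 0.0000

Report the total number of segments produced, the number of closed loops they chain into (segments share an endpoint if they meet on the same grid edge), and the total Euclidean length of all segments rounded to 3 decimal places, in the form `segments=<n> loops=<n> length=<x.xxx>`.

cell (1,1): code 0100 → (1.397,2.000)–(2.000,1.600)
cell (1,2): code 1100 → (1.145,3.000)–(1.397,2.000)
cell (1,3): code 1000 → (2.000,3.981)–(1.145,3.000)
cell (2,1): code 0110 → (2.000,1.600)–(3.000,1.764)
cell (2,3): code 1001 → (3.000,3.985)–(2.000,3.981)
cell (3,1): code 0010 → (3.000,1.764)–(3.285,2.000)
cell (3,2): code 0011 → (3.285,2.000)–(3.757,3.000)
cell (3,3): code 0001 → (3.757,3.000)–(3.000,3.985)
total: 8 segments, chained into 1 closed loop(s), length Σ = 7.788198

segments=8 loops=1 length=7.788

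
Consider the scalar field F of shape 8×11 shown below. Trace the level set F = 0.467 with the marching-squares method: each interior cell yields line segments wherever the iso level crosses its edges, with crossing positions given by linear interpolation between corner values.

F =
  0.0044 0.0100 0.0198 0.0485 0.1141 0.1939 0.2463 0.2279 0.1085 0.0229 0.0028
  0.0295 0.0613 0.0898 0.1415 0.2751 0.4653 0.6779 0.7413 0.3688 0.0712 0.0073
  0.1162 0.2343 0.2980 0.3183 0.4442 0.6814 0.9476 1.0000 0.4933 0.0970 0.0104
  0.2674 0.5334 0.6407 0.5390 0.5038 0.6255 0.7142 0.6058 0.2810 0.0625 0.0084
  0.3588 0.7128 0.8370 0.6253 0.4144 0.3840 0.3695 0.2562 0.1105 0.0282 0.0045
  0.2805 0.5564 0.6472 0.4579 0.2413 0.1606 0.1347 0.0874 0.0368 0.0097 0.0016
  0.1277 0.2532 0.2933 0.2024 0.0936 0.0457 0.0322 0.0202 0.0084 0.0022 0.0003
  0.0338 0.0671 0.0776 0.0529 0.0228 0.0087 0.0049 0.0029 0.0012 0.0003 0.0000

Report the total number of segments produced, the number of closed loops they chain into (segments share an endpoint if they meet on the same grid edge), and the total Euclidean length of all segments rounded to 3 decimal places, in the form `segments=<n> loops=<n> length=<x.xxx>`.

cell (0,5): code 0100 → (0.511,6.000)–(1.000,5.008)
cell (0,6): code 1100 → (0.466,7.000)–(0.511,6.000)
cell (0,7): code 1000 → (1.000,7.736)–(0.466,7.000)
cell (1,4): code 0100 → (1.008,5.000)–(2.000,4.096)
cell (1,5): code 1110 → (1.000,5.008)–(1.008,5.000)
cell (1,7): code 1101 → (1.789,8.000)–(1.000,7.736)
cell (1,8): code 1000 → (2.000,8.066)–(1.789,8.000)
cell (2,0): code 0100 → (2.778,1.000)–(3.000,0.750)
cell (2,1): code 1100 → (2.493,2.000)–(2.778,1.000)
cell (2,2): code 1100 → (2.674,3.000)–(2.493,2.000)
cell (2,3): code 1100 → (2.383,4.000)–(2.674,3.000)
cell (2,4): code 1110 → (2.000,4.096)–(2.383,4.000)
cell (2,7): code 1011 → (3.000,7.427)–(2.124,8.000)
cell (2,8): code 0001 → (2.124,8.000)–(2.000,8.066)
cell (3,0): code 0110 → (3.000,0.750)–(4.000,0.306)
cell (3,3): code 1011 → (4.000,3.751)–(3.412,4.000)
cell (3,4): code 0011 → (3.412,4.000)–(3.656,5.000)
cell (3,5): code 0011 → (3.656,5.000)–(3.717,6.000)
cell (3,6): code 0011 → (3.717,6.000)–(3.397,7.000)
cell (3,7): code 0001 → (3.397,7.000)–(3.000,7.427)
cell (4,0): code 0110 → (4.000,0.306)–(5.000,0.676)
cell (4,2): code 1011 → (5.000,2.952)–(4.946,3.000)
cell (4,3): code 0001 → (4.946,3.000)–(4.000,3.751)
cell (5,0): code 0010 → (5.000,0.676)–(5.295,1.000)
cell (5,1): code 0011 → (5.295,1.000)–(5.509,2.000)
cell (5,2): code 0001 → (5.509,2.000)–(5.000,2.952)
total: 26 segments, chained into 1 closed loop(s), length Σ = 20.721026

segments=26 loops=1 length=20.721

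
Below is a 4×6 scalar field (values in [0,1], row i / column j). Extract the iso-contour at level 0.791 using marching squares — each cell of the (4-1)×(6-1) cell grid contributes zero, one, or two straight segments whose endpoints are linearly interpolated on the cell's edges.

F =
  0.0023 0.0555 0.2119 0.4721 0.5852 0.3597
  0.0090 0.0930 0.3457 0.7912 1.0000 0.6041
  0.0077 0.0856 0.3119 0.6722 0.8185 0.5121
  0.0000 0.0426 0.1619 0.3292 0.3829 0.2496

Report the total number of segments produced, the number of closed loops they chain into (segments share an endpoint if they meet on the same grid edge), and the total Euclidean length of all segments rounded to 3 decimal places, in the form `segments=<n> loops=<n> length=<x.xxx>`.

cell (0,2): code 0100 → (0.999,3.000)–(1.000,3.000)
cell (0,3): code 1100 → (0.496,4.000)–(0.999,3.000)
cell (0,4): code 1000 → (1.000,4.528)–(0.496,4.000)
cell (1,2): code 0010 → (1.000,3.000)–(1.002,3.000)
cell (1,3): code 0111 → (1.002,3.000)–(2.000,3.812)
cell (1,4): code 1001 → (2.000,4.090)–(1.000,4.528)
cell (2,3): code 0010 → (2.000,3.812)–(2.063,4.000)
cell (2,4): code 0001 → (2.063,4.000)–(2.000,4.090)
total: 8 segments, chained into 1 closed loop(s), length Σ = 4.538431

segments=8 loops=1 length=4.538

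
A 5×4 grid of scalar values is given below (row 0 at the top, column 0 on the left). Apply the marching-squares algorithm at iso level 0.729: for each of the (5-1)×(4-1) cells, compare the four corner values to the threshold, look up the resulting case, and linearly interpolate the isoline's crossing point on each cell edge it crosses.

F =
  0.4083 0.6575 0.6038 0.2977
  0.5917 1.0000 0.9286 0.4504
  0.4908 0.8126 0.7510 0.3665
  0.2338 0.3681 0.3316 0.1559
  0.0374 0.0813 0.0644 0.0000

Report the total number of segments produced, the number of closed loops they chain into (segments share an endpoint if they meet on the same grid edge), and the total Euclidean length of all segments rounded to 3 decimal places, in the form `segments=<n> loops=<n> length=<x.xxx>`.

cell (0,0): code 0100 → (0.209,1.000)–(1.000,0.336)
cell (0,1): code 1100 → (0.385,2.000)–(0.209,1.000)
cell (0,2): code 1000 → (1.000,2.417)–(0.385,2.000)
cell (1,0): code 0110 → (1.000,0.336)–(2.000,0.740)
cell (1,2): code 1001 → (2.000,2.057)–(1.000,2.417)
cell (2,0): code 0010 → (2.000,0.740)–(2.188,1.000)
cell (2,1): code 0011 → (2.188,1.000)–(2.052,2.000)
cell (2,2): code 0001 → (2.052,2.000)–(2.000,2.057)
total: 8 segments, chained into 1 closed loop(s), length Σ = 6.340026

segments=8 loops=1 length=6.340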